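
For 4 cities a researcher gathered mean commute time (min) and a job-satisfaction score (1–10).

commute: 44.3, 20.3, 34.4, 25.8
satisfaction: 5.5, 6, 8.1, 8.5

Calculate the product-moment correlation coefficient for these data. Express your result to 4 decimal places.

-0.2834

n = 4, Σx = 124.8, Σy = 28.1, Σx² = 4223.58, Σy² = 204.11, Σxy = 863.39
nΣxy − ΣxΣy = 3453.56 − 3506.88 = -53.32
nΣx² − (Σx)² = 16894.32 − 15575.04 = 1319.28; nΣy² − (Σy)² = 816.44 − 789.61 = 26.83
r = -53.32 / √(1319.28 × 26.83) = -53.32 / 188.1390 ≈ -0.2834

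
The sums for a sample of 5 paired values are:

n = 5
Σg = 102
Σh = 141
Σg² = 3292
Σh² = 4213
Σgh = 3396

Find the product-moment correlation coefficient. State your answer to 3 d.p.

0.970

r = (nΣgh − ΣgΣh) / √[(nΣg² − (Σg)²)(nΣh² − (Σh)²)]
Numerator: 5×3396 − 102×141 = 2598
Denominator: √[(16460 − 10404)(21065 − 19881)] = √[6056 × 1184] = 2677.7423
r = 2598 / 2677.7423 ≈ 0.970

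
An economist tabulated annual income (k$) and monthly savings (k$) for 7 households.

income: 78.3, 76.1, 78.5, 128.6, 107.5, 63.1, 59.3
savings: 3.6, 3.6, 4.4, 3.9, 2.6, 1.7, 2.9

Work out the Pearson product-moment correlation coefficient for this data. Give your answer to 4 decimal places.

n = 7, Σx = 591.4, Σy = 22.7, Σx² = 53676.66, Σy² = 78.55, Σxy = 1961.52
nΣxy − ΣxΣy = 13730.64 − 13424.78 = 305.86
nΣx² − (Σx)² = 375736.62 − 349753.96 = 25982.66; nΣy² − (Σy)² = 549.85 − 515.29 = 34.56
r = 305.86 / √(25982.66 × 34.56) = 305.86 / 947.6079 ≈ 0.3228

0.3228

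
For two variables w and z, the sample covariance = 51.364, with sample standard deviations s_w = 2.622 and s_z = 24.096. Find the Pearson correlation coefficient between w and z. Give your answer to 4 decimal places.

0.8130

r = Cov(w,z) / (s_w · s_z) = 51.364 / (2.622 × 24.096)
  = 51.364 / 63.1797 ≈ 0.8130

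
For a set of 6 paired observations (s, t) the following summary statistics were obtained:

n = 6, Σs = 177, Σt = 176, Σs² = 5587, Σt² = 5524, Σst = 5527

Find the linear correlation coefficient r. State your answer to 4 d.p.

0.9218

r = (nΣst − ΣsΣt) / √[(nΣs² − (Σs)²)(nΣt² − (Σt)²)]
Numerator: 6×5527 − 177×176 = 2010
Denominator: √[(33522 − 31329)(33144 − 30976)] = √[2193 × 2168] = 2180.4642
r = 2010 / 2180.4642 ≈ 0.9218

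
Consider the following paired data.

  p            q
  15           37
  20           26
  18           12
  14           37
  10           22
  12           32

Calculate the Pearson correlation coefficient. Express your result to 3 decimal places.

-0.273

n = 6, Σp = 89, Σq = 166, Σp² = 1389, Σq² = 5066, Σpq = 2413
nΣpq − ΣpΣq = 14478 − 14774 = -296
nΣp² − (Σp)² = 8334 − 7921 = 413; nΣq² − (Σq)² = 30396 − 27556 = 2840
r = -296 / √(413 × 2840) = -296 / 1083.0143 ≈ -0.273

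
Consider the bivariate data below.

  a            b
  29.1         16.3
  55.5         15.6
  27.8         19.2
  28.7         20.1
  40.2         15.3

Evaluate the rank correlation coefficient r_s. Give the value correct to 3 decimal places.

Rank a: 3, 5, 1, 2, 4
Rank b: 3, 2, 4, 5, 1
d = rank(a) − rank(b): 0, 3, -3, -3, 3; Σd² = 36
ρ = 1 − 6Σd² / [n(n²−1)] = 1 − 6×36 / (5×24) = 1 − 216/120 ≈ -0.800

-0.800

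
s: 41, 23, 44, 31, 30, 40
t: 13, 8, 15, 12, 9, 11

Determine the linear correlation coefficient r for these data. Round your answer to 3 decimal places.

0.865

n = 6, Σs = 209, Σt = 68, Σs² = 7607, Σt² = 804, Σst = 2459
nΣst − ΣsΣt = 14754 − 14212 = 542
nΣs² − (Σs)² = 45642 − 43681 = 1961; nΣt² − (Σt)² = 4824 − 4624 = 200
r = 542 / √(1961 × 200) = 542 / 626.2587 ≈ 0.865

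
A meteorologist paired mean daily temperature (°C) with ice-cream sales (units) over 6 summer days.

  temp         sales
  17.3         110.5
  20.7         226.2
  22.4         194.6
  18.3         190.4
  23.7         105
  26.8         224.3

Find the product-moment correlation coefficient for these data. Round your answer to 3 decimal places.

n = 6, Σx = 129.2, Σy = 1051, Σx² = 2844.36, Σy² = 198833.5, Σxy = 22937.09
nΣxy − ΣxΣy = 137622.54 − 135789.2 = 1833.34
nΣx² − (Σx)² = 17066.16 − 16692.64 = 373.52; nΣy² − (Σy)² = 1193001 − 1104601 = 88400
r = 1833.34 / √(373.52 × 88400) = 1833.34 / 5746.2308 ≈ 0.319

0.319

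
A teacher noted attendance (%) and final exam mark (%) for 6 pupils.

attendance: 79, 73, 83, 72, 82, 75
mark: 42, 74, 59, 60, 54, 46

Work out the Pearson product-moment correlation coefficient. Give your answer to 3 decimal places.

n = 6, Σx = 464, Σy = 335, Σx² = 35992, Σy² = 19353, Σxy = 25815
nΣxy − ΣxΣy = 154890 − 155440 = -550
nΣx² − (Σx)² = 215952 − 215296 = 656; nΣy² − (Σy)² = 116118 − 112225 = 3893
r = -550 / √(656 × 3893) = -550 / 1598.0638 ≈ -0.344

-0.344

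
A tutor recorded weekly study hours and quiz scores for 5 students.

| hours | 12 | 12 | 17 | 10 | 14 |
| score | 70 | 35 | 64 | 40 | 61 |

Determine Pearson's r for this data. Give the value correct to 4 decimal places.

0.5606

n = 5, Σx = 65, Σy = 270, Σx² = 873, Σy² = 15542, Σxy = 3602
nΣxy − ΣxΣy = 18010 − 17550 = 460
nΣx² − (Σx)² = 4365 − 4225 = 140; nΣy² − (Σy)² = 77710 − 72900 = 4810
r = 460 / √(140 × 4810) = 460 / 820.6095 ≈ 0.5606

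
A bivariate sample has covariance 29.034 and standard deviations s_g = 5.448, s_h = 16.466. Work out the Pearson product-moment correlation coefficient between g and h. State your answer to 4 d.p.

r = Cov(g,h) / (s_g · s_h) = 29.034 / (5.448 × 16.466)
  = 29.034 / 89.7068 ≈ 0.3237

0.3237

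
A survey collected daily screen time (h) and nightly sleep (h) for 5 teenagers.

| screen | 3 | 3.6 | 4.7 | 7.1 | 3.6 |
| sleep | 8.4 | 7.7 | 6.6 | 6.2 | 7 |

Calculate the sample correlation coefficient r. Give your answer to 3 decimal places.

n = 5, Σx = 22, Σy = 35.9, Σx² = 107.42, Σy² = 260.85, Σxy = 153.16
nΣxy − ΣxΣy = 765.8 − 789.8 = -24
nΣx² − (Σx)² = 537.1 − 484 = 53.1; nΣy² − (Σy)² = 1304.25 − 1288.81 = 15.44
r = -24 / √(53.1 × 15.44) = -24 / 28.6333 ≈ -0.838

-0.838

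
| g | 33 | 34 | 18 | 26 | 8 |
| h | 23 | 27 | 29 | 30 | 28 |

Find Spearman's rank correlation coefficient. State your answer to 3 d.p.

Rank g: 4, 5, 2, 3, 1
Rank h: 1, 2, 4, 5, 3
d = rank(g) − rank(h): 3, 3, -2, -2, -2; Σd² = 30
ρ = 1 − 6Σd² / [n(n²−1)] = 1 − 6×30 / (5×24) = 1 − 180/120 ≈ -0.500

-0.500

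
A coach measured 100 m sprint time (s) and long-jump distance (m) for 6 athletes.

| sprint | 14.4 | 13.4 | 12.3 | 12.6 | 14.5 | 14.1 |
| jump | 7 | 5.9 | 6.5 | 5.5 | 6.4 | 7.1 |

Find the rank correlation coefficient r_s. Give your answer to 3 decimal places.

Rank sprint: 5, 3, 1, 2, 6, 4
Rank jump: 5, 2, 4, 1, 3, 6
d = rank(sprint) − rank(jump): 0, 1, -3, 1, 3, -2; Σd² = 24
ρ = 1 − 6Σd² / [n(n²−1)] = 1 − 6×24 / (6×35) = 1 − 144/210 ≈ 0.314

0.314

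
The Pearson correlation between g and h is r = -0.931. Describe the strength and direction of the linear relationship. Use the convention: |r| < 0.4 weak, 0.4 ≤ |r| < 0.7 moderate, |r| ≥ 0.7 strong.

r = -0.931 < 0 so the relationship is negative.
|r| = 0.931, which falls in the strong range.

strong negative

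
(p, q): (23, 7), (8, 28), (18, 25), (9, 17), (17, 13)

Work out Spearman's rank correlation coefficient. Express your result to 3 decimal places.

Rank p: 5, 1, 4, 2, 3
Rank q: 1, 5, 4, 3, 2
d = rank(p) − rank(q): 4, -4, 0, -1, 1; Σd² = 34
ρ = 1 − 6Σd² / [n(n²−1)] = 1 − 6×34 / (5×24) = 1 − 204/120 ≈ -0.700

-0.700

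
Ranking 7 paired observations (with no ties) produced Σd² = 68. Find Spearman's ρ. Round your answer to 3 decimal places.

ρ = 1 − 6Σd² / [n(n²−1)] = 1 − 6×68 / (7×48)
  = 1 − 408/336 = 1 − 1.2143 ≈ -0.214

-0.214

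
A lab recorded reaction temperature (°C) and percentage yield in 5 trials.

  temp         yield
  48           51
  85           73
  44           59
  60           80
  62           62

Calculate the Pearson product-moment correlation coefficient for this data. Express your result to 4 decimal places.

n = 5, Σx = 299, Σy = 325, Σx² = 18909, Σy² = 21655, Σxy = 19893
nΣxy − ΣxΣy = 99465 − 97175 = 2290
nΣx² − (Σx)² = 94545 − 89401 = 5144; nΣy² − (Σy)² = 108275 − 105625 = 2650
r = 2290 / √(5144 × 2650) = 2290 / 3692.0997 ≈ 0.6202

0.6202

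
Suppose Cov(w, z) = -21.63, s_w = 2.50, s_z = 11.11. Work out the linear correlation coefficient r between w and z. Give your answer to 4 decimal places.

-0.7788

r = Cov(w,z) / (s_w · s_z) = -21.63 / (2.50 × 11.11)
  = -21.63 / 27.7750 ≈ -0.7788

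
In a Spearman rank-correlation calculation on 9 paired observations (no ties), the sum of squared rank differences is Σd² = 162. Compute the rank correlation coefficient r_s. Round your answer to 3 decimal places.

ρ = 1 − 6Σd² / [n(n²−1)] = 1 − 6×162 / (9×80)
  = 1 − 972/720 = 1 − 1.3500 ≈ -0.350

-0.350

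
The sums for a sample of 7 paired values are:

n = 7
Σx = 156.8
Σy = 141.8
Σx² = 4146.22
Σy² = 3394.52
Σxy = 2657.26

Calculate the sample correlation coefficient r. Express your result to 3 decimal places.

-0.902

r = (nΣxy − ΣxΣy) / √[(nΣx² − (Σx)²)(nΣy² − (Σy)²)]
Numerator: 7×2657.26 − 156.8×141.8 = -3633.42
Denominator: √[(29023.54 − 24586.24)(23761.64 − 20107.24)] = √[4437.3 × 3654.4] = 4026.8684
r = -3633.42 / 4026.8684 ≈ -0.902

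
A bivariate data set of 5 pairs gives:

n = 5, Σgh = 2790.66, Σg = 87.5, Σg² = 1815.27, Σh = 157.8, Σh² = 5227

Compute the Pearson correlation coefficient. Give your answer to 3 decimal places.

0.110

r = (nΣgh − ΣgΣh) / √[(nΣg² − (Σg)²)(nΣh² − (Σh)²)]
Numerator: 5×2790.66 − 87.5×157.8 = 145.8
Denominator: √[(9076.35 − 7656.25)(26135 − 24900.84)] = √[1420.1 × 1234.16] = 1323.8696
r = 145.8 / 1323.8696 ≈ 0.110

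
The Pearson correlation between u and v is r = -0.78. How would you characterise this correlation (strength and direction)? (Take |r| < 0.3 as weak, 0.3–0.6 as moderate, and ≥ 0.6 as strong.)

r = -0.78 < 0 so the relationship is negative.
|r| = 0.78, which falls in the strong range.

strong negative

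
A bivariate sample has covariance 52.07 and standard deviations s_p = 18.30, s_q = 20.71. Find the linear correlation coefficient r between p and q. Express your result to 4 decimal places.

r = Cov(p,q) / (s_p · s_q) = 52.07 / (18.30 × 20.71)
  = 52.07 / 378.9930 ≈ 0.1374

0.1374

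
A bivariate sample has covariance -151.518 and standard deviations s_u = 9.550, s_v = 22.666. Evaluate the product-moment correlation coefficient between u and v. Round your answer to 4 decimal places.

-0.7000

r = Cov(u,v) / (s_u · s_v) = -151.518 / (9.550 × 22.666)
  = -151.518 / 216.4603 ≈ -0.7000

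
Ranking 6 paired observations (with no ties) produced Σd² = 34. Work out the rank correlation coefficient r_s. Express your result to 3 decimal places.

0.029

ρ = 1 − 6Σd² / [n(n²−1)] = 1 − 6×34 / (6×35)
  = 1 − 204/210 = 1 − 0.9714 ≈ 0.029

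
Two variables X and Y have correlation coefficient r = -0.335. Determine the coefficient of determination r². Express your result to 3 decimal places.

0.112

r² = (-0.335)² = 0.112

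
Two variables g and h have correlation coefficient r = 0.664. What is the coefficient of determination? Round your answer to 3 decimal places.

r² = (0.664)² = 0.441

0.441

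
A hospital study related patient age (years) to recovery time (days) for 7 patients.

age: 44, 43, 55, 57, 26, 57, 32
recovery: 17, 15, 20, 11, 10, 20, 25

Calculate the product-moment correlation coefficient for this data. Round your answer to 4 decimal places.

n = 7, Σx = 314, Σy = 118, Σx² = 15008, Σy² = 2160, Σxy = 5320
nΣxy − ΣxΣy = 37240 − 37052 = 188
nΣx² − (Σx)² = 105056 − 98596 = 6460; nΣy² − (Σy)² = 15120 − 13924 = 1196
r = 188 / √(6460 × 1196) = 188 / 2779.5971 ≈ 0.0676

0.0676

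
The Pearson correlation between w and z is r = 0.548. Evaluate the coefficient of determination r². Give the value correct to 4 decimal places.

r² = (0.548)² = 0.3003

0.3003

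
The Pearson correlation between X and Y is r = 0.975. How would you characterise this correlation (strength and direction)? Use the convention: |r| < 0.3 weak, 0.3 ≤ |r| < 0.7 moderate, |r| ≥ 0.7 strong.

strong positive

r = 0.975 > 0 so the relationship is positive.
|r| = 0.975, which falls in the strong range.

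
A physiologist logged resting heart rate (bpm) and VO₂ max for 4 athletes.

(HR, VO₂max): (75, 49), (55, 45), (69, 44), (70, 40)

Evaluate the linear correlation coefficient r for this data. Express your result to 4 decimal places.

0.1629

n = 4, Σx = 269, Σy = 178, Σx² = 18311, Σy² = 7962, Σxy = 11986
nΣxy − ΣxΣy = 47944 − 47882 = 62
nΣx² − (Σx)² = 73244 − 72361 = 883; nΣy² − (Σy)² = 31848 − 31684 = 164
r = 62 / √(883 × 164) = 62 / 380.5417 ≈ 0.1629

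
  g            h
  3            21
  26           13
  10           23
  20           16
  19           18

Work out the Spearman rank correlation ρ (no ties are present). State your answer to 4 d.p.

Rank g: 1, 5, 2, 4, 3
Rank h: 4, 1, 5, 2, 3
d = rank(g) − rank(h): -3, 4, -3, 2, 0; Σd² = 38
ρ = 1 − 6Σd² / [n(n²−1)] = 1 − 6×38 / (5×24) = 1 − 228/120 ≈ -0.9000

-0.9000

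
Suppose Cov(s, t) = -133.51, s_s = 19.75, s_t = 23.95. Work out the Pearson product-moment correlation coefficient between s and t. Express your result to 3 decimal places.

r = Cov(s,t) / (s_s · s_t) = -133.51 / (19.75 × 23.95)
  = -133.51 / 473.0125 ≈ -0.282

-0.282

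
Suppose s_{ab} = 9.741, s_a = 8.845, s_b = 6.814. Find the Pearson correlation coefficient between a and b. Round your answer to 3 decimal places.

r = Cov(a,b) / (s_a · s_b) = 9.741 / (8.845 × 6.814)
  = 9.741 / 60.2698 ≈ 0.162

0.162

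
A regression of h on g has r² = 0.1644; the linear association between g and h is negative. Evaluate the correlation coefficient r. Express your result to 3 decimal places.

|r| = √0.1644 = 0.405
The association is negative, so r = −0.405.

-0.405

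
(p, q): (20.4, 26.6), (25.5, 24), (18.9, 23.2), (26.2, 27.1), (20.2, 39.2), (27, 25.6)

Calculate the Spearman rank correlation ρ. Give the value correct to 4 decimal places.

0.1429

Rank p: 3, 4, 1, 5, 2, 6
Rank q: 4, 2, 1, 5, 6, 3
d = rank(p) − rank(q): -1, 2, 0, 0, -4, 3; Σd² = 30
ρ = 1 − 6Σd² / [n(n²−1)] = 1 − 6×30 / (6×35) = 1 − 180/210 ≈ 0.1429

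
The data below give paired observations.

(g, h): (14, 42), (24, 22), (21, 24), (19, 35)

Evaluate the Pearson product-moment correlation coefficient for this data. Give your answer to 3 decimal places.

-0.955

n = 4, Σg = 78, Σh = 123, Σg² = 1574, Σh² = 4049, Σgh = 2285
nΣgh − ΣgΣh = 9140 − 9594 = -454
nΣg² − (Σg)² = 6296 − 6084 = 212; nΣh² − (Σh)² = 16196 − 15129 = 1067
r = -454 / √(212 × 1067) = -454 / 475.6091 ≈ -0.955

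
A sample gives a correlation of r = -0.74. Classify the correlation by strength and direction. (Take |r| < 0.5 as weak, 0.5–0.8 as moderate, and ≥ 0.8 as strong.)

r = -0.74 < 0 so the relationship is negative.
|r| = 0.74, which falls in the moderate range.

moderate negative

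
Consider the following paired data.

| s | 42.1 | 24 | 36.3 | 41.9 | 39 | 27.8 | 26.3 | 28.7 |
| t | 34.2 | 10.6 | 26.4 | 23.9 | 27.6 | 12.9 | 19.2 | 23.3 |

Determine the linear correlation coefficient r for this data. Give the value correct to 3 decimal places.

0.843

n = 8, Σs = 266.1, Σt = 178.1, Σs² = 9230.93, Σt² = 4389.87, Σst = 6262.64
nΣst − ΣsΣt = 50101.12 − 47392.41 = 2708.71
nΣs² − (Σs)² = 73847.44 − 70809.21 = 3038.23; nΣt² − (Σt)² = 35118.96 − 31719.61 = 3399.35
r = 2708.71 / √(3038.23 × 3399.35) = 2708.71 / 3213.7217 ≈ 0.843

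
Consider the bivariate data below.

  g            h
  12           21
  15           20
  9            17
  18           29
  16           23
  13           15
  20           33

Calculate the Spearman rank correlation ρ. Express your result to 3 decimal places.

0.821

Rank g: 2, 4, 1, 6, 5, 3, 7
Rank h: 4, 3, 2, 6, 5, 1, 7
d = rank(g) − rank(h): -2, 1, -1, 0, 0, 2, 0; Σd² = 10
ρ = 1 − 6Σd² / [n(n²−1)] = 1 − 6×10 / (7×48) = 1 − 60/336 ≈ 0.821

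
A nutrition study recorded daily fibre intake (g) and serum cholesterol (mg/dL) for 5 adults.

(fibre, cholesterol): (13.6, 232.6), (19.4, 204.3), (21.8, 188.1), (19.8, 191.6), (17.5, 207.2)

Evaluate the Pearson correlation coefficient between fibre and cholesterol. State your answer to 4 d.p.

-0.9721

n = 5, Σx = 92.1, Σy = 1023.8, Σx² = 1734.85, Σy² = 210865.26, Σxy = 18647.04
nΣxy − ΣxΣy = 93235.2 − 94291.98 = -1056.78
nΣx² − (Σx)² = 8674.25 − 8482.41 = 191.84; nΣy² − (Σy)² = 1054326.3 − 1048166.44 = 6159.86
r = -1056.78 / √(191.84 × 6159.86) = -1056.78 / 1087.0637 ≈ -0.9721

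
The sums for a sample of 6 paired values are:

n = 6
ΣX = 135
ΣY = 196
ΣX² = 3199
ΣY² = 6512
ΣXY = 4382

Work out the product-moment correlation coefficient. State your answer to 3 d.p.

r = (nΣXY − ΣXΣY) / √[(nΣX² − (ΣX)²)(nΣY² − (ΣY)²)]
Numerator: 6×4382 − 135×196 = -168
Denominator: √[(19194 − 18225)(39072 − 38416)] = √[969 × 656] = 797.2854
r = -168 / 797.2854 ≈ -0.211

-0.211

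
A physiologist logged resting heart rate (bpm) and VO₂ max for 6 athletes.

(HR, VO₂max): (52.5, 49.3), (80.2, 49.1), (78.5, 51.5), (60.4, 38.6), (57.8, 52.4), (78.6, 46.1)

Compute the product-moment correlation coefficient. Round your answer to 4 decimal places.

n = 6, Σx = 408, Σy = 287, Σx² = 28517.5, Σy² = 13854.48, Σxy = 19552.44
nΣxy − ΣxΣy = 117314.64 − 117096 = 218.64
nΣx² − (Σx)² = 171105 − 166464 = 4641; nΣy² − (Σy)² = 83126.88 − 82369 = 757.88
r = 218.64 / √(4641 × 757.88) = 218.64 / 1875.4522 ≈ 0.1166

0.1166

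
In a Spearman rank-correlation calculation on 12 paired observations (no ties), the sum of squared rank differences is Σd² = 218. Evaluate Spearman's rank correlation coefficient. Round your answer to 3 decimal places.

ρ = 1 − 6Σd² / [n(n²−1)] = 1 − 6×218 / (12×143)
  = 1 − 1308/1716 = 1 − 0.7622 ≈ 0.238

0.238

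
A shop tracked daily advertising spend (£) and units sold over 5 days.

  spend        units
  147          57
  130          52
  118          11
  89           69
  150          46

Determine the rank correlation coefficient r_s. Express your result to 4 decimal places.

Rank spend: 4, 3, 2, 1, 5
Rank units: 4, 3, 1, 5, 2
d = rank(spend) − rank(units): 0, 0, 1, -4, 3; Σd² = 26
ρ = 1 − 6Σd² / [n(n²−1)] = 1 − 6×26 / (5×24) = 1 − 156/120 ≈ -0.3000

-0.3000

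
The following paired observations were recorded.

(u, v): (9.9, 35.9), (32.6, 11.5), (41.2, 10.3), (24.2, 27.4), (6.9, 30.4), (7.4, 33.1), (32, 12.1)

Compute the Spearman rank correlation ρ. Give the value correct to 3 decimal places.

-0.857

Rank u: 3, 6, 7, 4, 1, 2, 5
Rank v: 7, 2, 1, 4, 5, 6, 3
d = rank(u) − rank(v): -4, 4, 6, 0, -4, -4, 2; Σd² = 104
ρ = 1 − 6Σd² / [n(n²−1)] = 1 − 6×104 / (7×48) = 1 − 624/336 ≈ -0.857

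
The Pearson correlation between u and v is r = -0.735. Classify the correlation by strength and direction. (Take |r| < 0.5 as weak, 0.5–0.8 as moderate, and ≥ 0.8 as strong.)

r = -0.735 < 0 so the relationship is negative.
|r| = 0.735, which falls in the moderate range.

moderate negative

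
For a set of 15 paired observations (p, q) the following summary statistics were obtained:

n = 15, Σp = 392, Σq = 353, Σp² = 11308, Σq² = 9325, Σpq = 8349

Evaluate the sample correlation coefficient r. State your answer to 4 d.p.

-0.8420

r = (nΣpq − ΣpΣq) / √[(nΣp² − (Σp)²)(nΣq² − (Σq)²)]
Numerator: 15×8349 − 392×353 = -13141
Denominator: √[(169620 − 153664)(139875 − 124609)] = √[15956 × 15266] = 15607.1873
r = -13141 / 15607.1873 ≈ -0.8420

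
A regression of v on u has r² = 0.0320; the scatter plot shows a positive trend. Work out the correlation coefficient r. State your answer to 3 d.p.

|r| = √0.0320 = 0.179
The association is positive, so r = 0.179.

0.179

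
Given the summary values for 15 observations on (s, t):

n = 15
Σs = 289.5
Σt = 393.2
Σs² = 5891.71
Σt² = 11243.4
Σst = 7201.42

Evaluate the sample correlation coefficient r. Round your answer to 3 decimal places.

r = (nΣst − ΣsΣt) / √[(nΣs² − (Σs)²)(nΣt² − (Σt)²)]
Numerator: 15×7201.42 − 289.5×393.2 = -5810.1
Denominator: √[(88375.65 − 83810.25)(168651 − 154606.24)] = √[4565.4 × 14044.76] = 8007.4932
r = -5810.1 / 8007.4932 ≈ -0.726

-0.726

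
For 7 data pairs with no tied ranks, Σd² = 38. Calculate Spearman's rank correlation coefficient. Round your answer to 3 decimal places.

0.321

ρ = 1 − 6Σd² / [n(n²−1)] = 1 − 6×38 / (7×48)
  = 1 − 228/336 = 1 − 0.6786 ≈ 0.321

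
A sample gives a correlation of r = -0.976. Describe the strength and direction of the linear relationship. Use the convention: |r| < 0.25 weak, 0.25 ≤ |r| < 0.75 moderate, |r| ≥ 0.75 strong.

strong negative

r = -0.976 < 0 so the relationship is negative.
|r| = 0.976, which falls in the strong range.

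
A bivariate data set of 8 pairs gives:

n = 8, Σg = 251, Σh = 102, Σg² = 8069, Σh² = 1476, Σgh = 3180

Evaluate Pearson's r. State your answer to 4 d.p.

-0.1098

r = (nΣgh − ΣgΣh) / √[(nΣg² − (Σg)²)(nΣh² − (Σh)²)]
Numerator: 8×3180 − 251×102 = -162
Denominator: √[(64552 − 63001)(11808 − 10404)] = √[1551 × 1404] = 1475.6707
r = -162 / 1475.6707 ≈ -0.1098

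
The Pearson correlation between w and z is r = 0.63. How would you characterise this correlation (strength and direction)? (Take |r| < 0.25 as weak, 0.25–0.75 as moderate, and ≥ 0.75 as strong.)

r = 0.63 > 0 so the relationship is positive.
|r| = 0.63, which falls in the moderate range.

moderate positive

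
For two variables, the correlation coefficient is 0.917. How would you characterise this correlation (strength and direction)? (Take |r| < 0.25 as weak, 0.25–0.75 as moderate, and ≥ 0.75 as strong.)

strong positive

r = 0.917 > 0 so the relationship is positive.
|r| = 0.917, which falls in the strong range.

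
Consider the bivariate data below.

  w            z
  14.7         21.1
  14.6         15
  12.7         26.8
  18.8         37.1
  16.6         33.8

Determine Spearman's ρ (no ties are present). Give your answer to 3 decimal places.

0.700

Rank w: 3, 2, 1, 5, 4
Rank z: 2, 1, 3, 5, 4
d = rank(w) − rank(z): 1, 1, -2, 0, 0; Σd² = 6
ρ = 1 − 6Σd² / [n(n²−1)] = 1 − 6×6 / (5×24) = 1 − 36/120 ≈ 0.700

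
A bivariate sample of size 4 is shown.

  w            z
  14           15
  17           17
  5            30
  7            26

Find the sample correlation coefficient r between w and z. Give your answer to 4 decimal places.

-0.9421

n = 4, Σw = 43, Σz = 88, Σw² = 559, Σz² = 2090, Σwz = 831
nΣwz − ΣwΣz = 3324 − 3784 = -460
nΣw² − (Σw)² = 2236 − 1849 = 387; nΣz² − (Σz)² = 8360 − 7744 = 616
r = -460 / √(387 × 616) = -460 / 488.2540 ≈ -0.9421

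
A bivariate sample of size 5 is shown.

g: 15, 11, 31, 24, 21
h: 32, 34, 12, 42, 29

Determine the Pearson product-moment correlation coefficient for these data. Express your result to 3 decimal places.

n = 5, Σg = 102, Σh = 149, Σg² = 2324, Σh² = 4929, Σgh = 2843
nΣgh − ΣgΣh = 14215 − 15198 = -983
nΣg² − (Σg)² = 11620 − 10404 = 1216; nΣh² − (Σh)² = 24645 − 22201 = 2444
r = -983 / √(1216 × 2444) = -983 / 1723.9211 ≈ -0.570

-0.570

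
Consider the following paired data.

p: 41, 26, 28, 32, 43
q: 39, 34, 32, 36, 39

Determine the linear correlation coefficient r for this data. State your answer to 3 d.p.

n = 5, Σp = 170, Σq = 180, Σp² = 6014, Σq² = 6518, Σpq = 6208
nΣpq − ΣpΣq = 31040 − 30600 = 440
nΣp² − (Σp)² = 30070 − 28900 = 1170; nΣq² − (Σq)² = 32590 − 32400 = 190
r = 440 / √(1170 × 190) = 440 / 471.4870 ≈ 0.933

0.933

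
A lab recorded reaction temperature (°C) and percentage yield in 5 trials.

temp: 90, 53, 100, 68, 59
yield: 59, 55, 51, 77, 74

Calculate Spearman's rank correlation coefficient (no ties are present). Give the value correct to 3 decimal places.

-0.300

Rank temp: 4, 1, 5, 3, 2
Rank yield: 3, 2, 1, 5, 4
d = rank(temp) − rank(yield): 1, -1, 4, -2, -2; Σd² = 26
ρ = 1 − 6Σd² / [n(n²−1)] = 1 − 6×26 / (5×24) = 1 − 156/120 ≈ -0.300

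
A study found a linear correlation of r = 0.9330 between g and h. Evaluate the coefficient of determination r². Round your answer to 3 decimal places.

0.870

r² = (0.9330)² = 0.870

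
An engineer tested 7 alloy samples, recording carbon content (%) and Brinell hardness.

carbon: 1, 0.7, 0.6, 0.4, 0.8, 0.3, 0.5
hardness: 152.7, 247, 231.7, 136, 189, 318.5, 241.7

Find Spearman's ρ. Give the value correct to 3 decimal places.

-0.357

Rank carbon: 7, 5, 4, 2, 6, 1, 3
Rank hardness: 2, 6, 4, 1, 3, 7, 5
d = rank(carbon) − rank(hardness): 5, -1, 0, 1, 3, -6, -2; Σd² = 76
ρ = 1 − 6Σd² / [n(n²−1)] = 1 − 6×76 / (7×48) = 1 − 456/336 ≈ -0.357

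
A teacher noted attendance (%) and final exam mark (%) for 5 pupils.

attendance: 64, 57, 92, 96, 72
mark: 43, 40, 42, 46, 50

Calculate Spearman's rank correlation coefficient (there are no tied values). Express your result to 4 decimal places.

0.5000

Rank attendance: 2, 1, 4, 5, 3
Rank mark: 3, 1, 2, 4, 5
d = rank(attendance) − rank(mark): -1, 0, 2, 1, -2; Σd² = 10
ρ = 1 − 6Σd² / [n(n²−1)] = 1 − 6×10 / (5×24) = 1 − 60/120 ≈ 0.5000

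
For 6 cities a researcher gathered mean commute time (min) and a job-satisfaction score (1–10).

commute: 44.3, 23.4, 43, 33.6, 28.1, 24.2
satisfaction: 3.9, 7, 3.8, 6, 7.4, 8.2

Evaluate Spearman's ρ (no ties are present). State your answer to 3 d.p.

-0.771

Rank commute: 6, 1, 5, 4, 3, 2
Rank satisfaction: 2, 4, 1, 3, 5, 6
d = rank(commute) − rank(satisfaction): 4, -3, 4, 1, -2, -4; Σd² = 62
ρ = 1 − 6Σd² / [n(n²−1)] = 1 − 6×62 / (6×35) = 1 − 372/210 ≈ -0.771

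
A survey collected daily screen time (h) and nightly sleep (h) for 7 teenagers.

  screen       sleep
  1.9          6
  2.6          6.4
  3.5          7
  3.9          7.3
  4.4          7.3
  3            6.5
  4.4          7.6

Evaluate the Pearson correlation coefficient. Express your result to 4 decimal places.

n = 7, Σx = 23.7, Σy = 48.1, Σx² = 85.55, Σy² = 332.55, Σxy = 166.07
nΣxy − ΣxΣy = 1162.49 − 1139.97 = 22.52
nΣx² − (Σx)² = 598.85 − 561.69 = 37.16; nΣy² − (Σy)² = 2327.85 − 2313.61 = 14.24
r = 22.52 / √(37.16 × 14.24) = 22.52 / 23.0034 ≈ 0.9790

0.9790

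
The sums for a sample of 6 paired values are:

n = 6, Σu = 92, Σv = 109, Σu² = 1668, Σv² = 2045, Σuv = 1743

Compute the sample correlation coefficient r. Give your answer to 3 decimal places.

r = (nΣuv − ΣuΣv) / √[(nΣu² − (Σu)²)(nΣv² − (Σv)²)]
Numerator: 6×1743 − 92×109 = 430
Denominator: √[(10008 − 8464)(12270 − 11881)] = √[1544 × 389] = 774.9942
r = 430 / 774.9942 ≈ 0.555

0.555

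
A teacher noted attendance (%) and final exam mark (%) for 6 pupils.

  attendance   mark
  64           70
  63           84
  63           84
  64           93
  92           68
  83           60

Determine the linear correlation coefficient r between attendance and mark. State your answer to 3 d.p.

-0.717

n = 6, Σx = 429, Σy = 459, Σx² = 31483, Σy² = 35885, Σxy = 32252
nΣxy − ΣxΣy = 193512 − 196911 = -3399
nΣx² − (Σx)² = 188898 − 184041 = 4857; nΣy² − (Σy)² = 215310 − 210681 = 4629
r = -3399 / √(4857 × 4629) = -3399 / 4741.6298 ≈ -0.717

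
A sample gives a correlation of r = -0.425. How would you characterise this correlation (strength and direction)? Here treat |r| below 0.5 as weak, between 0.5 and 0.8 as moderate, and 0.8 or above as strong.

r = -0.425 < 0 so the relationship is negative.
|r| = 0.425, which falls in the weak range.

weak negative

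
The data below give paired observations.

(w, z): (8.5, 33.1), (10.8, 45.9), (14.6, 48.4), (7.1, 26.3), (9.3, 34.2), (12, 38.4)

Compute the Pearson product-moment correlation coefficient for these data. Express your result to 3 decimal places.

0.892

n = 6, Σw = 62.3, Σz = 226.3, Σw² = 682.95, Σz² = 8880.87, Σwz = 2449.3
nΣwz − ΣwΣz = 14695.8 − 14098.49 = 597.31
nΣw² − (Σw)² = 4097.7 − 3881.29 = 216.41; nΣz² − (Σz)² = 53285.22 − 51211.69 = 2073.53
r = 597.31 / √(216.41 × 2073.53) = 597.31 / 669.8751 ≈ 0.892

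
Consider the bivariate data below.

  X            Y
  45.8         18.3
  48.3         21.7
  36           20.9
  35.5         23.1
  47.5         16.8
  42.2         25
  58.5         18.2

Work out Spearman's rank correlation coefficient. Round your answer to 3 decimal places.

Rank X: 4, 6, 2, 1, 5, 3, 7
Rank Y: 3, 5, 4, 6, 1, 7, 2
d = rank(X) − rank(Y): 1, 1, -2, -5, 4, -4, 5; Σd² = 88
ρ = 1 − 6Σd² / [n(n²−1)] = 1 − 6×88 / (7×48) = 1 − 528/336 ≈ -0.571

-0.571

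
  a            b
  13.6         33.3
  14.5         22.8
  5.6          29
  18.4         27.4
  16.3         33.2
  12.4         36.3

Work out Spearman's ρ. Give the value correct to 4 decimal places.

-0.4286

Rank a: 3, 4, 1, 6, 5, 2
Rank b: 5, 1, 3, 2, 4, 6
d = rank(a) − rank(b): -2, 3, -2, 4, 1, -4; Σd² = 50
ρ = 1 − 6Σd² / [n(n²−1)] = 1 − 6×50 / (6×35) = 1 − 300/210 ≈ -0.4286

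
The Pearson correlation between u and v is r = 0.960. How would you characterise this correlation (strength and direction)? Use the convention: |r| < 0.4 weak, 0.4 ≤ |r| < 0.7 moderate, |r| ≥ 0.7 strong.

r = 0.960 > 0 so the relationship is positive.
|r| = 0.960, which falls in the strong range.

strong positive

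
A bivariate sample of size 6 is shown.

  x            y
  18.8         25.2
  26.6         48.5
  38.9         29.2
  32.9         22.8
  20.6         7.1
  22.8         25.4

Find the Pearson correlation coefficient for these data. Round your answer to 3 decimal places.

n = 6, Σx = 160.6, Σy = 158.2, Σx² = 4600.82, Σy² = 5055.34, Σxy = 4375.24
nΣxy − ΣxΣy = 26251.44 − 25406.92 = 844.52
nΣx² − (Σx)² = 27604.92 − 25792.36 = 1812.56; nΣy² − (Σy)² = 30332.04 − 25027.24 = 5304.8
r = 844.52 / √(1812.56 × 5304.8) = 844.52 / 3100.8496 ≈ 0.272

0.272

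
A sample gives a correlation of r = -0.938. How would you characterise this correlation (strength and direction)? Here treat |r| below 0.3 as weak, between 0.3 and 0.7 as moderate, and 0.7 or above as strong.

strong negative

r = -0.938 < 0 so the relationship is negative.
|r| = 0.938, which falls in the strong range.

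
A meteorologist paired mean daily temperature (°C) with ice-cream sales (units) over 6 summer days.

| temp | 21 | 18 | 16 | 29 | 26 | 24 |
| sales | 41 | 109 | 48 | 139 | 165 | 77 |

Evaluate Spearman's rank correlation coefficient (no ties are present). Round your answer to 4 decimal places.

0.6571

Rank temp: 3, 2, 1, 6, 5, 4
Rank sales: 1, 4, 2, 5, 6, 3
d = rank(temp) − rank(sales): 2, -2, -1, 1, -1, 1; Σd² = 12
ρ = 1 − 6Σd² / [n(n²−1)] = 1 − 6×12 / (6×35) = 1 − 72/210 ≈ 0.6571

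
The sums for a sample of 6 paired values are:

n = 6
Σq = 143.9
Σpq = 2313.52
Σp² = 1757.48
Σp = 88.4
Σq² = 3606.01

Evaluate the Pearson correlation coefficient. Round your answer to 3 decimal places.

0.729

r = (nΣpq − ΣpΣq) / √[(nΣp² − (Σp)²)(nΣq² − (Σq)²)]
Numerator: 6×2313.52 − 88.4×143.9 = 1160.36
Denominator: √[(10544.88 − 7814.56)(21636.06 − 20707.21)] = √[2730.32 × 928.85] = 1592.5005
r = 1160.36 / 1592.5005 ≈ 0.729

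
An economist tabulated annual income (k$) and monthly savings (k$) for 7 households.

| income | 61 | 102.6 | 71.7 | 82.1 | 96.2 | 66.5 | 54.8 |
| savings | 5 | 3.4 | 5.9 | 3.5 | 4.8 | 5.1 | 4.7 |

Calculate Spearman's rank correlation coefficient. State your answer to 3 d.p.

Rank income: 2, 7, 4, 5, 6, 3, 1
Rank savings: 5, 1, 7, 2, 4, 6, 3
d = rank(income) − rank(savings): -3, 6, -3, 3, 2, -3, -2; Σd² = 80
ρ = 1 − 6Σd² / [n(n²−1)] = 1 − 6×80 / (7×48) = 1 − 480/336 ≈ -0.429

-0.429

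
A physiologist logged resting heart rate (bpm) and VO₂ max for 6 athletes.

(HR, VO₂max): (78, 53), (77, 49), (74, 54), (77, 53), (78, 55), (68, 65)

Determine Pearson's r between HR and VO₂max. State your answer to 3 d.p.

-0.868

n = 6, Σx = 452, Σy = 329, Σx² = 34126, Σy² = 18185, Σxy = 24694
nΣxy − ΣxΣy = 148164 − 148708 = -544
nΣx² − (Σx)² = 204756 − 204304 = 452; nΣy² − (Σy)² = 109110 − 108241 = 869
r = -544 / √(452 × 869) = -544 / 626.7280 ≈ -0.868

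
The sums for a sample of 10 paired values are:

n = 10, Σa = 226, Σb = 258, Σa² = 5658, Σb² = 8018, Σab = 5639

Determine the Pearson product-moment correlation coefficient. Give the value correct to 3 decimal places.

-0.222

r = (nΣab − ΣaΣb) / √[(nΣa² − (Σa)²)(nΣb² − (Σb)²)]
Numerator: 10×5639 − 226×258 = -1918
Denominator: √[(56580 − 51076)(80180 − 66564)] = √[5504 × 13616] = 8656.9316
r = -1918 / 8656.9316 ≈ -0.222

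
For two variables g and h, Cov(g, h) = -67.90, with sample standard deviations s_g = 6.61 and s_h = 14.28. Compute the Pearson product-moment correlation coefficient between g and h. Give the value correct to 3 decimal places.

r = Cov(g,h) / (s_g · s_h) = -67.90 / (6.61 × 14.28)
  = -67.90 / 94.3908 ≈ -0.719

-0.719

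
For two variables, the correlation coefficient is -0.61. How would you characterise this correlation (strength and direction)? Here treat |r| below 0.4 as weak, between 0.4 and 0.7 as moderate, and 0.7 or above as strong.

moderate negative

r = -0.61 < 0 so the relationship is negative.
|r| = 0.61, which falls in the moderate range.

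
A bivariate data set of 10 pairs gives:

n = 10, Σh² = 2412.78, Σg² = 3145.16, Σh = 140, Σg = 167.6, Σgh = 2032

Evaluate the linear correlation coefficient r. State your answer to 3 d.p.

-0.806

r = (nΣgh − ΣgΣh) / √[(nΣg² − (Σg)²)(nΣh² − (Σh)²)]
Numerator: 10×2032 − 167.6×140 = -3144
Denominator: √[(31451.6 − 28089.76)(24127.8 − 19600)] = √[3361.84 × 4527.8] = 3901.5047
r = -3144 / 3901.5047 ≈ -0.806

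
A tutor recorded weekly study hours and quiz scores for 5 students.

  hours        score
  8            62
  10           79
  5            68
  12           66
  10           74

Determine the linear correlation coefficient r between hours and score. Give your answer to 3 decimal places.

0.239

n = 5, Σx = 45, Σy = 349, Σx² = 433, Σy² = 24541, Σxy = 3158
nΣxy − ΣxΣy = 15790 − 15705 = 85
nΣx² − (Σx)² = 2165 − 2025 = 140; nΣy² − (Σy)² = 122705 − 121801 = 904
r = 85 / √(140 × 904) = 85 / 355.7527 ≈ 0.239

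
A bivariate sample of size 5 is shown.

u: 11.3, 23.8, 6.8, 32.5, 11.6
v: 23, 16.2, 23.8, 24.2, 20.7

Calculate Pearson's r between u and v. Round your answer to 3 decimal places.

-0.157

n = 5, Σu = 86, Σv = 107.9, Σu² = 1931.18, Σv² = 2372.01, Σuv = 1833.92
nΣuv − ΣuΣv = 9169.6 − 9279.4 = -109.8
nΣu² − (Σu)² = 9655.9 − 7396 = 2259.9; nΣv² − (Σv)² = 11860.05 − 11642.41 = 217.64
r = -109.8 / √(2259.9 × 217.64) = -109.8 / 701.3164 ≈ -0.157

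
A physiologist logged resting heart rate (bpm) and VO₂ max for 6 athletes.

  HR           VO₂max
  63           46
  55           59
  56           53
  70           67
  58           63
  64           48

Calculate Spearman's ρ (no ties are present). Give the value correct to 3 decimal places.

0.086

Rank HR: 4, 1, 2, 6, 3, 5
Rank VO₂max: 1, 4, 3, 6, 5, 2
d = rank(HR) − rank(VO₂max): 3, -3, -1, 0, -2, 3; Σd² = 32
ρ = 1 − 6Σd² / [n(n²−1)] = 1 − 6×32 / (6×35) = 1 − 192/210 ≈ 0.086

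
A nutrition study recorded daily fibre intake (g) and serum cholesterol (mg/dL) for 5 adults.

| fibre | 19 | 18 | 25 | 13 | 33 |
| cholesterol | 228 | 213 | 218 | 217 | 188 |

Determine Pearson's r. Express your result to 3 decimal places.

-0.746

n = 5, Σx = 108, Σy = 1064, Σx² = 2568, Σy² = 227310, Σxy = 22641
nΣxy − ΣxΣy = 113205 − 114912 = -1707
nΣx² − (Σx)² = 12840 − 11664 = 1176; nΣy² − (Σy)² = 1136550 − 1132096 = 4454
r = -1707 / √(1176 × 4454) = -1707 / 2288.6468 ≈ -0.746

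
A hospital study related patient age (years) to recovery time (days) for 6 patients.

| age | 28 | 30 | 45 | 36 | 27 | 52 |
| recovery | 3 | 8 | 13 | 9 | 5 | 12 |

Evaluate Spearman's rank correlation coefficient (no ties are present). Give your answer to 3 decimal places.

0.886

Rank age: 2, 3, 5, 4, 1, 6
Rank recovery: 1, 3, 6, 4, 2, 5
d = rank(age) − rank(recovery): 1, 0, -1, 0, -1, 1; Σd² = 4
ρ = 1 − 6Σd² / [n(n²−1)] = 1 − 6×4 / (6×35) = 1 − 24/210 ≈ 0.886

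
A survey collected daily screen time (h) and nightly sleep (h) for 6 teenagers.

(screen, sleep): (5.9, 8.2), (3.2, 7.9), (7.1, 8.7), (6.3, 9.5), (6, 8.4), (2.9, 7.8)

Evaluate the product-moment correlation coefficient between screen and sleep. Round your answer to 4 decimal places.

0.7373

n = 6, Σx = 31.4, Σy = 50.5, Σx² = 179.56, Σy² = 426.99, Σxy = 268.3
nΣxy − ΣxΣy = 1609.8 − 1585.7 = 24.1
nΣx² − (Σx)² = 1077.36 − 985.96 = 91.4; nΣy² − (Σy)² = 2561.94 − 2550.25 = 11.69
r = 24.1 / √(91.4 × 11.69) = 24.1 / 32.6874 ≈ 0.7373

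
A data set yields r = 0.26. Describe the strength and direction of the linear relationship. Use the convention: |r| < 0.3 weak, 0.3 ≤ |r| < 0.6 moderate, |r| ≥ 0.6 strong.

weak positive

r = 0.26 > 0 so the relationship is positive.
|r| = 0.26, which falls in the weak range.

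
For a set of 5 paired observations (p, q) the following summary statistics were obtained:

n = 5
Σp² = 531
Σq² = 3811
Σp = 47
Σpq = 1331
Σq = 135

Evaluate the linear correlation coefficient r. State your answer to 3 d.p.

0.510

r = (nΣpq − ΣpΣq) / √[(nΣp² − (Σp)²)(nΣq² − (Σq)²)]
Numerator: 5×1331 − 47×135 = 310
Denominator: √[(2655 − 2209)(19055 − 18225)] = √[446 × 830] = 608.4242
r = 310 / 608.4242 ≈ 0.510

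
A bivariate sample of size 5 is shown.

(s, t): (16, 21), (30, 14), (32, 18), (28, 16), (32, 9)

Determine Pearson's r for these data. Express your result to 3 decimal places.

-0.703

n = 5, Σs = 138, Σt = 78, Σs² = 3988, Σt² = 1298, Σst = 2068
nΣst − ΣsΣt = 10340 − 10764 = -424
nΣs² − (Σs)² = 19940 − 19044 = 896; nΣt² − (Σt)² = 6490 − 6084 = 406
r = -424 / √(896 × 406) = -424 / 603.1385 ≈ -0.703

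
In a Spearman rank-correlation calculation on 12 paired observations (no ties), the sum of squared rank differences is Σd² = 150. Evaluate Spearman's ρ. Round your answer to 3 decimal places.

ρ = 1 − 6Σd² / [n(n²−1)] = 1 − 6×150 / (12×143)
  = 1 − 900/1716 = 1 − 0.5245 ≈ 0.476

0.476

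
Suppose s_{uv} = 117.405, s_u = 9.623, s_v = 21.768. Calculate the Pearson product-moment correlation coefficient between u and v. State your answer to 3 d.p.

r = Cov(u,v) / (s_u · s_v) = 117.405 / (9.623 × 21.768)
  = 117.405 / 209.4735 ≈ 0.560

0.560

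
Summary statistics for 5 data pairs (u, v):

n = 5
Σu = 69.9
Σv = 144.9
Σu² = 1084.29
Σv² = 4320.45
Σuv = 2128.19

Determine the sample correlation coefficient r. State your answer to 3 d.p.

r = (nΣuv − ΣuΣv) / √[(nΣu² − (Σu)²)(nΣv² − (Σv)²)]
Numerator: 5×2128.19 − 69.9×144.9 = 512.44
Denominator: √[(5421.45 − 4886.01)(21602.25 − 20996.01)] = √[535.44 × 606.24] = 569.7413
r = 512.44 / 569.7413 ≈ 0.899

0.899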